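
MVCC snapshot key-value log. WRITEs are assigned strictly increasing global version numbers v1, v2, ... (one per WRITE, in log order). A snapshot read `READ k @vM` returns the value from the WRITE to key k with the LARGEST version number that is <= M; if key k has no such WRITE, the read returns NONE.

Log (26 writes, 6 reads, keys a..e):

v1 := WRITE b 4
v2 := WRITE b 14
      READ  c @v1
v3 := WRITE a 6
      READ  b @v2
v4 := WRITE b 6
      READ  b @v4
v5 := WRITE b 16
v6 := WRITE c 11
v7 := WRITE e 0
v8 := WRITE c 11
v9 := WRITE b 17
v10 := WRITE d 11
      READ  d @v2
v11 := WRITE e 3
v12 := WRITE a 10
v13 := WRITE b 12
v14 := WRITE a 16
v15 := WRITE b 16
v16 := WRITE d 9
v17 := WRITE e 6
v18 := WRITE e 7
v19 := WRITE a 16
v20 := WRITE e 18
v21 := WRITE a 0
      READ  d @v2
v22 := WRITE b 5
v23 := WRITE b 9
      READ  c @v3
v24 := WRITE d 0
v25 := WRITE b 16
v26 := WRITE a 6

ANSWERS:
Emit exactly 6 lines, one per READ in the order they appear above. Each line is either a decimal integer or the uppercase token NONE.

Answer: NONE
14
6
NONE
NONE
NONE

Derivation:
v1: WRITE b=4  (b history now [(1, 4)])
v2: WRITE b=14  (b history now [(1, 4), (2, 14)])
READ c @v1: history=[] -> no version <= 1 -> NONE
v3: WRITE a=6  (a history now [(3, 6)])
READ b @v2: history=[(1, 4), (2, 14)] -> pick v2 -> 14
v4: WRITE b=6  (b history now [(1, 4), (2, 14), (4, 6)])
READ b @v4: history=[(1, 4), (2, 14), (4, 6)] -> pick v4 -> 6
v5: WRITE b=16  (b history now [(1, 4), (2, 14), (4, 6), (5, 16)])
v6: WRITE c=11  (c history now [(6, 11)])
v7: WRITE e=0  (e history now [(7, 0)])
v8: WRITE c=11  (c history now [(6, 11), (8, 11)])
v9: WRITE b=17  (b history now [(1, 4), (2, 14), (4, 6), (5, 16), (9, 17)])
v10: WRITE d=11  (d history now [(10, 11)])
READ d @v2: history=[(10, 11)] -> no version <= 2 -> NONE
v11: WRITE e=3  (e history now [(7, 0), (11, 3)])
v12: WRITE a=10  (a history now [(3, 6), (12, 10)])
v13: WRITE b=12  (b history now [(1, 4), (2, 14), (4, 6), (5, 16), (9, 17), (13, 12)])
v14: WRITE a=16  (a history now [(3, 6), (12, 10), (14, 16)])
v15: WRITE b=16  (b history now [(1, 4), (2, 14), (4, 6), (5, 16), (9, 17), (13, 12), (15, 16)])
v16: WRITE d=9  (d history now [(10, 11), (16, 9)])
v17: WRITE e=6  (e history now [(7, 0), (11, 3), (17, 6)])
v18: WRITE e=7  (e history now [(7, 0), (11, 3), (17, 6), (18, 7)])
v19: WRITE a=16  (a history now [(3, 6), (12, 10), (14, 16), (19, 16)])
v20: WRITE e=18  (e history now [(7, 0), (11, 3), (17, 6), (18, 7), (20, 18)])
v21: WRITE a=0  (a history now [(3, 6), (12, 10), (14, 16), (19, 16), (21, 0)])
READ d @v2: history=[(10, 11), (16, 9)] -> no version <= 2 -> NONE
v22: WRITE b=5  (b history now [(1, 4), (2, 14), (4, 6), (5, 16), (9, 17), (13, 12), (15, 16), (22, 5)])
v23: WRITE b=9  (b history now [(1, 4), (2, 14), (4, 6), (5, 16), (9, 17), (13, 12), (15, 16), (22, 5), (23, 9)])
READ c @v3: history=[(6, 11), (8, 11)] -> no version <= 3 -> NONE
v24: WRITE d=0  (d history now [(10, 11), (16, 9), (24, 0)])
v25: WRITE b=16  (b history now [(1, 4), (2, 14), (4, 6), (5, 16), (9, 17), (13, 12), (15, 16), (22, 5), (23, 9), (25, 16)])
v26: WRITE a=6  (a history now [(3, 6), (12, 10), (14, 16), (19, 16), (21, 0), (26, 6)])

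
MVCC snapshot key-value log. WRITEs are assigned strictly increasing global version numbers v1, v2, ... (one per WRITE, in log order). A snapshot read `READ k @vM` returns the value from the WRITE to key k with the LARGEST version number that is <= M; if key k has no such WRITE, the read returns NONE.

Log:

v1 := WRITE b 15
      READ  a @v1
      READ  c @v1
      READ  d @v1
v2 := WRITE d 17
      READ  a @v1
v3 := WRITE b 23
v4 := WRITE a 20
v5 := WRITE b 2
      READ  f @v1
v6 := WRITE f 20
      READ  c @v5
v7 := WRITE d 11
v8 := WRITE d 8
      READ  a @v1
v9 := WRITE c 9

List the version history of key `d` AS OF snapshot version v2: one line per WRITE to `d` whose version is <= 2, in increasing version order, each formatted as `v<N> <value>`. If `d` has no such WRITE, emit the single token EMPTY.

Answer: v2 17

Derivation:
Scan writes for key=d with version <= 2:
  v1 WRITE b 15 -> skip
  v2 WRITE d 17 -> keep
  v3 WRITE b 23 -> skip
  v4 WRITE a 20 -> skip
  v5 WRITE b 2 -> skip
  v6 WRITE f 20 -> skip
  v7 WRITE d 11 -> drop (> snap)
  v8 WRITE d 8 -> drop (> snap)
  v9 WRITE c 9 -> skip
Collected: [(2, 17)]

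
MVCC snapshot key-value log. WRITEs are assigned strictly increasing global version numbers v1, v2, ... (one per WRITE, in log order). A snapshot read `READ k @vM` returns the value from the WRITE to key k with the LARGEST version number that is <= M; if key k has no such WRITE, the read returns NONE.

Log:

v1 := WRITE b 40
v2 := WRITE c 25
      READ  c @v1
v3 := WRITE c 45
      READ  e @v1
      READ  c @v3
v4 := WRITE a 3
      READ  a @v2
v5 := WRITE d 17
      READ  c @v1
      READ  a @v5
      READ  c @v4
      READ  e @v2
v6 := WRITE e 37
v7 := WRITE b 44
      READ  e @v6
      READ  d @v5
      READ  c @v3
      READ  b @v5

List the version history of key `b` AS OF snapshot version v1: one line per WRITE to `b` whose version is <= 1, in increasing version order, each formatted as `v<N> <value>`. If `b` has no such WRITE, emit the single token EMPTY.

Scan writes for key=b with version <= 1:
  v1 WRITE b 40 -> keep
  v2 WRITE c 25 -> skip
  v3 WRITE c 45 -> skip
  v4 WRITE a 3 -> skip
  v5 WRITE d 17 -> skip
  v6 WRITE e 37 -> skip
  v7 WRITE b 44 -> drop (> snap)
Collected: [(1, 40)]

Answer: v1 40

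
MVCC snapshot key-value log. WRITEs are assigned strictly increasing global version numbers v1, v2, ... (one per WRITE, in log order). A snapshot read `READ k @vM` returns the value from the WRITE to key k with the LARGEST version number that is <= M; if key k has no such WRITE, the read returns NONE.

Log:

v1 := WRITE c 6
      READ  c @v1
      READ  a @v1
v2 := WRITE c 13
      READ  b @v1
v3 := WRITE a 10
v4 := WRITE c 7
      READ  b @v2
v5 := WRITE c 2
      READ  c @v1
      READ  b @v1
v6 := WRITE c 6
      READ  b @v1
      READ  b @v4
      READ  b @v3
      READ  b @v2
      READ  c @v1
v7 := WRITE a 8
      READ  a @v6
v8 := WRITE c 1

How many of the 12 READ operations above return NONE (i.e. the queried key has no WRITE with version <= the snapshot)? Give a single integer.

Answer: 8

Derivation:
v1: WRITE c=6  (c history now [(1, 6)])
READ c @v1: history=[(1, 6)] -> pick v1 -> 6
READ a @v1: history=[] -> no version <= 1 -> NONE
v2: WRITE c=13  (c history now [(1, 6), (2, 13)])
READ b @v1: history=[] -> no version <= 1 -> NONE
v3: WRITE a=10  (a history now [(3, 10)])
v4: WRITE c=7  (c history now [(1, 6), (2, 13), (4, 7)])
READ b @v2: history=[] -> no version <= 2 -> NONE
v5: WRITE c=2  (c history now [(1, 6), (2, 13), (4, 7), (5, 2)])
READ c @v1: history=[(1, 6), (2, 13), (4, 7), (5, 2)] -> pick v1 -> 6
READ b @v1: history=[] -> no version <= 1 -> NONE
v6: WRITE c=6  (c history now [(1, 6), (2, 13), (4, 7), (5, 2), (6, 6)])
READ b @v1: history=[] -> no version <= 1 -> NONE
READ b @v4: history=[] -> no version <= 4 -> NONE
READ b @v3: history=[] -> no version <= 3 -> NONE
READ b @v2: history=[] -> no version <= 2 -> NONE
READ c @v1: history=[(1, 6), (2, 13), (4, 7), (5, 2), (6, 6)] -> pick v1 -> 6
v7: WRITE a=8  (a history now [(3, 10), (7, 8)])
READ a @v6: history=[(3, 10), (7, 8)] -> pick v3 -> 10
v8: WRITE c=1  (c history now [(1, 6), (2, 13), (4, 7), (5, 2), (6, 6), (8, 1)])
Read results in order: ['6', 'NONE', 'NONE', 'NONE', '6', 'NONE', 'NONE', 'NONE', 'NONE', 'NONE', '6', '10']
NONE count = 8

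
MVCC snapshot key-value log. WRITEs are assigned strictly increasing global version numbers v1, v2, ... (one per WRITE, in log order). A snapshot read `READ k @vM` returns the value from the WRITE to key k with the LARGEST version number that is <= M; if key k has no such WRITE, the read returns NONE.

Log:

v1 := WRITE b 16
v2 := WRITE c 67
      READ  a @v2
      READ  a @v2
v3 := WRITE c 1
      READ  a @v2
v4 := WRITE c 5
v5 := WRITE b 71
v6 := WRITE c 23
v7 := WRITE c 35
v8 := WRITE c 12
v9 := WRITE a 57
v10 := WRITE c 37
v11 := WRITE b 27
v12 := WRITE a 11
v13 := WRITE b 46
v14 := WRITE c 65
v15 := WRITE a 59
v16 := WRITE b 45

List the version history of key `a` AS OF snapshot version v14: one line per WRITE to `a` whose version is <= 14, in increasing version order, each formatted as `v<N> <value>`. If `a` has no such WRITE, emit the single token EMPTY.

Scan writes for key=a with version <= 14:
  v1 WRITE b 16 -> skip
  v2 WRITE c 67 -> skip
  v3 WRITE c 1 -> skip
  v4 WRITE c 5 -> skip
  v5 WRITE b 71 -> skip
  v6 WRITE c 23 -> skip
  v7 WRITE c 35 -> skip
  v8 WRITE c 12 -> skip
  v9 WRITE a 57 -> keep
  v10 WRITE c 37 -> skip
  v11 WRITE b 27 -> skip
  v12 WRITE a 11 -> keep
  v13 WRITE b 46 -> skip
  v14 WRITE c 65 -> skip
  v15 WRITE a 59 -> drop (> snap)
  v16 WRITE b 45 -> skip
Collected: [(9, 57), (12, 11)]

Answer: v9 57
v12 11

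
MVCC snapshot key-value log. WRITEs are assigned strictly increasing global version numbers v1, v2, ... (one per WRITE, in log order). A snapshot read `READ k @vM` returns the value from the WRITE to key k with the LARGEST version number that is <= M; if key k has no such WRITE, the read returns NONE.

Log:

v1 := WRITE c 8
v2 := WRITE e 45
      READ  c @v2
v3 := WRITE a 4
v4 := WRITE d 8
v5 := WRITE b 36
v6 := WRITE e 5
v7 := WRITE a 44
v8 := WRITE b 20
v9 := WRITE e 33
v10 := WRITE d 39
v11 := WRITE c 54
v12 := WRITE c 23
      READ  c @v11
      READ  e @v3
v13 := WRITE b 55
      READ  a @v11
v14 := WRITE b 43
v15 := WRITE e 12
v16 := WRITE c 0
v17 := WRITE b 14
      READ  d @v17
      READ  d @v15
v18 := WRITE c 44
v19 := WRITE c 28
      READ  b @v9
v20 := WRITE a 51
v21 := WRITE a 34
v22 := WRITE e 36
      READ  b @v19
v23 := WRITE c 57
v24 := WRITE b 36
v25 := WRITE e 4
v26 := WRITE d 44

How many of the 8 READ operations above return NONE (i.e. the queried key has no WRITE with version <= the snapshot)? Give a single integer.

Answer: 0

Derivation:
v1: WRITE c=8  (c history now [(1, 8)])
v2: WRITE e=45  (e history now [(2, 45)])
READ c @v2: history=[(1, 8)] -> pick v1 -> 8
v3: WRITE a=4  (a history now [(3, 4)])
v4: WRITE d=8  (d history now [(4, 8)])
v5: WRITE b=36  (b history now [(5, 36)])
v6: WRITE e=5  (e history now [(2, 45), (6, 5)])
v7: WRITE a=44  (a history now [(3, 4), (7, 44)])
v8: WRITE b=20  (b history now [(5, 36), (8, 20)])
v9: WRITE e=33  (e history now [(2, 45), (6, 5), (9, 33)])
v10: WRITE d=39  (d history now [(4, 8), (10, 39)])
v11: WRITE c=54  (c history now [(1, 8), (11, 54)])
v12: WRITE c=23  (c history now [(1, 8), (11, 54), (12, 23)])
READ c @v11: history=[(1, 8), (11, 54), (12, 23)] -> pick v11 -> 54
READ e @v3: history=[(2, 45), (6, 5), (9, 33)] -> pick v2 -> 45
v13: WRITE b=55  (b history now [(5, 36), (8, 20), (13, 55)])
READ a @v11: history=[(3, 4), (7, 44)] -> pick v7 -> 44
v14: WRITE b=43  (b history now [(5, 36), (8, 20), (13, 55), (14, 43)])
v15: WRITE e=12  (e history now [(2, 45), (6, 5), (9, 33), (15, 12)])
v16: WRITE c=0  (c history now [(1, 8), (11, 54), (12, 23), (16, 0)])
v17: WRITE b=14  (b history now [(5, 36), (8, 20), (13, 55), (14, 43), (17, 14)])
READ d @v17: history=[(4, 8), (10, 39)] -> pick v10 -> 39
READ d @v15: history=[(4, 8), (10, 39)] -> pick v10 -> 39
v18: WRITE c=44  (c history now [(1, 8), (11, 54), (12, 23), (16, 0), (18, 44)])
v19: WRITE c=28  (c history now [(1, 8), (11, 54), (12, 23), (16, 0), (18, 44), (19, 28)])
READ b @v9: history=[(5, 36), (8, 20), (13, 55), (14, 43), (17, 14)] -> pick v8 -> 20
v20: WRITE a=51  (a history now [(3, 4), (7, 44), (20, 51)])
v21: WRITE a=34  (a history now [(3, 4), (7, 44), (20, 51), (21, 34)])
v22: WRITE e=36  (e history now [(2, 45), (6, 5), (9, 33), (15, 12), (22, 36)])
READ b @v19: history=[(5, 36), (8, 20), (13, 55), (14, 43), (17, 14)] -> pick v17 -> 14
v23: WRITE c=57  (c history now [(1, 8), (11, 54), (12, 23), (16, 0), (18, 44), (19, 28), (23, 57)])
v24: WRITE b=36  (b history now [(5, 36), (8, 20), (13, 55), (14, 43), (17, 14), (24, 36)])
v25: WRITE e=4  (e history now [(2, 45), (6, 5), (9, 33), (15, 12), (22, 36), (25, 4)])
v26: WRITE d=44  (d history now [(4, 8), (10, 39), (26, 44)])
Read results in order: ['8', '54', '45', '44', '39', '39', '20', '14']
NONE count = 0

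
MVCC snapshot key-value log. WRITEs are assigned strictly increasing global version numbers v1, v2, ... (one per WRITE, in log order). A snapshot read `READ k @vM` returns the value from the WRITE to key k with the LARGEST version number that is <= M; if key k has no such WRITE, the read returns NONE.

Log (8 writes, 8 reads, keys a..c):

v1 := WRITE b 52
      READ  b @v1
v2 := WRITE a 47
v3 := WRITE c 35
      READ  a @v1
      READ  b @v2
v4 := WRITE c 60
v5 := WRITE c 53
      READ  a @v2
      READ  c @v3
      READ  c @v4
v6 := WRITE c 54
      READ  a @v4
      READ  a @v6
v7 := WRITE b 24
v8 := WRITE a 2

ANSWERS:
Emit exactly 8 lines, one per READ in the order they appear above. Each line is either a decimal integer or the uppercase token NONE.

Answer: 52
NONE
52
47
35
60
47
47

Derivation:
v1: WRITE b=52  (b history now [(1, 52)])
READ b @v1: history=[(1, 52)] -> pick v1 -> 52
v2: WRITE a=47  (a history now [(2, 47)])
v3: WRITE c=35  (c history now [(3, 35)])
READ a @v1: history=[(2, 47)] -> no version <= 1 -> NONE
READ b @v2: history=[(1, 52)] -> pick v1 -> 52
v4: WRITE c=60  (c history now [(3, 35), (4, 60)])
v5: WRITE c=53  (c history now [(3, 35), (4, 60), (5, 53)])
READ a @v2: history=[(2, 47)] -> pick v2 -> 47
READ c @v3: history=[(3, 35), (4, 60), (5, 53)] -> pick v3 -> 35
READ c @v4: history=[(3, 35), (4, 60), (5, 53)] -> pick v4 -> 60
v6: WRITE c=54  (c history now [(3, 35), (4, 60), (5, 53), (6, 54)])
READ a @v4: history=[(2, 47)] -> pick v2 -> 47
READ a @v6: history=[(2, 47)] -> pick v2 -> 47
v7: WRITE b=24  (b history now [(1, 52), (7, 24)])
v8: WRITE a=2  (a history now [(2, 47), (8, 2)])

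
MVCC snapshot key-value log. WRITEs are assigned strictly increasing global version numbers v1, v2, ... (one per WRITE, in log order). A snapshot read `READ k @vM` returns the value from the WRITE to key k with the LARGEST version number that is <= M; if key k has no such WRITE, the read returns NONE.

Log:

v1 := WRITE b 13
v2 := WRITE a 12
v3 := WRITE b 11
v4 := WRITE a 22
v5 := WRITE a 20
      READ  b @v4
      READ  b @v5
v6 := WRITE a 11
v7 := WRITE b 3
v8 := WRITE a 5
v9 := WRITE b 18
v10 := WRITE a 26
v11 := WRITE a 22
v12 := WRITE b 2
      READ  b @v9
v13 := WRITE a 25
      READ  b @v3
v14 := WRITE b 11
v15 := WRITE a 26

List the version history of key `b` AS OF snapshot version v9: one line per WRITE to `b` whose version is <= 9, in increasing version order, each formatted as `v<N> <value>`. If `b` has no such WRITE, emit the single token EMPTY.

Scan writes for key=b with version <= 9:
  v1 WRITE b 13 -> keep
  v2 WRITE a 12 -> skip
  v3 WRITE b 11 -> keep
  v4 WRITE a 22 -> skip
  v5 WRITE a 20 -> skip
  v6 WRITE a 11 -> skip
  v7 WRITE b 3 -> keep
  v8 WRITE a 5 -> skip
  v9 WRITE b 18 -> keep
  v10 WRITE a 26 -> skip
  v11 WRITE a 22 -> skip
  v12 WRITE b 2 -> drop (> snap)
  v13 WRITE a 25 -> skip
  v14 WRITE b 11 -> drop (> snap)
  v15 WRITE a 26 -> skip
Collected: [(1, 13), (3, 11), (7, 3), (9, 18)]

Answer: v1 13
v3 11
v7 3
v9 18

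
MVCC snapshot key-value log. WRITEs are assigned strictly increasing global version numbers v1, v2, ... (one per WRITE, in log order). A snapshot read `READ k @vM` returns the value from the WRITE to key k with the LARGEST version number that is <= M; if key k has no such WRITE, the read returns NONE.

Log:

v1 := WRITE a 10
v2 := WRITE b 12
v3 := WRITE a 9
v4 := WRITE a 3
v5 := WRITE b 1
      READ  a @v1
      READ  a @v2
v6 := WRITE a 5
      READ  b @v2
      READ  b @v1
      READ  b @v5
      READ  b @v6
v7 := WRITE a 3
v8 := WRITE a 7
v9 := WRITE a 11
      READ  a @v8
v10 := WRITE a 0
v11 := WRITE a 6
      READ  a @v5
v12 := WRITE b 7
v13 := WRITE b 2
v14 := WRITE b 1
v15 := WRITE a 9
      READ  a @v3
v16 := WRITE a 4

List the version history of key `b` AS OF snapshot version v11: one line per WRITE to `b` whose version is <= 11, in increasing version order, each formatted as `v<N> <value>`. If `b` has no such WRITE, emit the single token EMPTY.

Answer: v2 12
v5 1

Derivation:
Scan writes for key=b with version <= 11:
  v1 WRITE a 10 -> skip
  v2 WRITE b 12 -> keep
  v3 WRITE a 9 -> skip
  v4 WRITE a 3 -> skip
  v5 WRITE b 1 -> keep
  v6 WRITE a 5 -> skip
  v7 WRITE a 3 -> skip
  v8 WRITE a 7 -> skip
  v9 WRITE a 11 -> skip
  v10 WRITE a 0 -> skip
  v11 WRITE a 6 -> skip
  v12 WRITE b 7 -> drop (> snap)
  v13 WRITE b 2 -> drop (> snap)
  v14 WRITE b 1 -> drop (> snap)
  v15 WRITE a 9 -> skip
  v16 WRITE a 4 -> skip
Collected: [(2, 12), (5, 1)]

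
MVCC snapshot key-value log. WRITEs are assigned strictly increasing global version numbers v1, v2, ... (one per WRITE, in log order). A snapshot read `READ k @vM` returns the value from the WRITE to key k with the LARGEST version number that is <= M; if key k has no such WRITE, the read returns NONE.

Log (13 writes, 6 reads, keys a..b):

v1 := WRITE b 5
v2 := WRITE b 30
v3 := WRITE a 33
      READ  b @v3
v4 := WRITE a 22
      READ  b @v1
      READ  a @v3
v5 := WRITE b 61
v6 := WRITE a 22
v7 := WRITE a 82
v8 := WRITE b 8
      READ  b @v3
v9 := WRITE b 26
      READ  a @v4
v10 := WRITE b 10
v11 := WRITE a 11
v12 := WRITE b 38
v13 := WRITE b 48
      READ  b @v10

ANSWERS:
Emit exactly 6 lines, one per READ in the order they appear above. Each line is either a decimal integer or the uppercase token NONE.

v1: WRITE b=5  (b history now [(1, 5)])
v2: WRITE b=30  (b history now [(1, 5), (2, 30)])
v3: WRITE a=33  (a history now [(3, 33)])
READ b @v3: history=[(1, 5), (2, 30)] -> pick v2 -> 30
v4: WRITE a=22  (a history now [(3, 33), (4, 22)])
READ b @v1: history=[(1, 5), (2, 30)] -> pick v1 -> 5
READ a @v3: history=[(3, 33), (4, 22)] -> pick v3 -> 33
v5: WRITE b=61  (b history now [(1, 5), (2, 30), (5, 61)])
v6: WRITE a=22  (a history now [(3, 33), (4, 22), (6, 22)])
v7: WRITE a=82  (a history now [(3, 33), (4, 22), (6, 22), (7, 82)])
v8: WRITE b=8  (b history now [(1, 5), (2, 30), (5, 61), (8, 8)])
READ b @v3: history=[(1, 5), (2, 30), (5, 61), (8, 8)] -> pick v2 -> 30
v9: WRITE b=26  (b history now [(1, 5), (2, 30), (5, 61), (8, 8), (9, 26)])
READ a @v4: history=[(3, 33), (4, 22), (6, 22), (7, 82)] -> pick v4 -> 22
v10: WRITE b=10  (b history now [(1, 5), (2, 30), (5, 61), (8, 8), (9, 26), (10, 10)])
v11: WRITE a=11  (a history now [(3, 33), (4, 22), (6, 22), (7, 82), (11, 11)])
v12: WRITE b=38  (b history now [(1, 5), (2, 30), (5, 61), (8, 8), (9, 26), (10, 10), (12, 38)])
v13: WRITE b=48  (b history now [(1, 5), (2, 30), (5, 61), (8, 8), (9, 26), (10, 10), (12, 38), (13, 48)])
READ b @v10: history=[(1, 5), (2, 30), (5, 61), (8, 8), (9, 26), (10, 10), (12, 38), (13, 48)] -> pick v10 -> 10

Answer: 30
5
33
30
22
10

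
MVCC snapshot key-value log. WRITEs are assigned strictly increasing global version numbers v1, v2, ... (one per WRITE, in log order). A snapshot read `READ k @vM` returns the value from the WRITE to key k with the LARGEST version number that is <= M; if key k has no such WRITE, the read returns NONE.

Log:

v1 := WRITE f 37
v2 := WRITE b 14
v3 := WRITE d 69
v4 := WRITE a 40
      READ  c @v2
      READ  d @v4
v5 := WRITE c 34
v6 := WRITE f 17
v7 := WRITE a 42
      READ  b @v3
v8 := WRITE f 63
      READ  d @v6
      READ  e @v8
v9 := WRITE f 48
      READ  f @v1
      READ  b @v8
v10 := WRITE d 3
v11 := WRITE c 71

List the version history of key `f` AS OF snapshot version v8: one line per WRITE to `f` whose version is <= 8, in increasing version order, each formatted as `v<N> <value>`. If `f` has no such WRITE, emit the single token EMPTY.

Answer: v1 37
v6 17
v8 63

Derivation:
Scan writes for key=f with version <= 8:
  v1 WRITE f 37 -> keep
  v2 WRITE b 14 -> skip
  v3 WRITE d 69 -> skip
  v4 WRITE a 40 -> skip
  v5 WRITE c 34 -> skip
  v6 WRITE f 17 -> keep
  v7 WRITE a 42 -> skip
  v8 WRITE f 63 -> keep
  v9 WRITE f 48 -> drop (> snap)
  v10 WRITE d 3 -> skip
  v11 WRITE c 71 -> skip
Collected: [(1, 37), (6, 17), (8, 63)]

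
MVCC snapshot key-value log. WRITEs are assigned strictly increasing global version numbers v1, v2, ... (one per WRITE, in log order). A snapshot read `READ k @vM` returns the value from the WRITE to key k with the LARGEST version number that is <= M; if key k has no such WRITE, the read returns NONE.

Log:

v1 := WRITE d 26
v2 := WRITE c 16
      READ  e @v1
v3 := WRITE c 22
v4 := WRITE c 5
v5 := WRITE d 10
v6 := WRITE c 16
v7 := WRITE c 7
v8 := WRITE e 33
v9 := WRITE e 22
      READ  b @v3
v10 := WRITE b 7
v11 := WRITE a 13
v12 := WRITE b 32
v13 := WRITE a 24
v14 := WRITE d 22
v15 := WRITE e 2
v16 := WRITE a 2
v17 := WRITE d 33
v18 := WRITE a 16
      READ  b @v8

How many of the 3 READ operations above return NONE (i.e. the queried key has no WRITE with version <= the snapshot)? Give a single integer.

v1: WRITE d=26  (d history now [(1, 26)])
v2: WRITE c=16  (c history now [(2, 16)])
READ e @v1: history=[] -> no version <= 1 -> NONE
v3: WRITE c=22  (c history now [(2, 16), (3, 22)])
v4: WRITE c=5  (c history now [(2, 16), (3, 22), (4, 5)])
v5: WRITE d=10  (d history now [(1, 26), (5, 10)])
v6: WRITE c=16  (c history now [(2, 16), (3, 22), (4, 5), (6, 16)])
v7: WRITE c=7  (c history now [(2, 16), (3, 22), (4, 5), (6, 16), (7, 7)])
v8: WRITE e=33  (e history now [(8, 33)])
v9: WRITE e=22  (e history now [(8, 33), (9, 22)])
READ b @v3: history=[] -> no version <= 3 -> NONE
v10: WRITE b=7  (b history now [(10, 7)])
v11: WRITE a=13  (a history now [(11, 13)])
v12: WRITE b=32  (b history now [(10, 7), (12, 32)])
v13: WRITE a=24  (a history now [(11, 13), (13, 24)])
v14: WRITE d=22  (d history now [(1, 26), (5, 10), (14, 22)])
v15: WRITE e=2  (e history now [(8, 33), (9, 22), (15, 2)])
v16: WRITE a=2  (a history now [(11, 13), (13, 24), (16, 2)])
v17: WRITE d=33  (d history now [(1, 26), (5, 10), (14, 22), (17, 33)])
v18: WRITE a=16  (a history now [(11, 13), (13, 24), (16, 2), (18, 16)])
READ b @v8: history=[(10, 7), (12, 32)] -> no version <= 8 -> NONE
Read results in order: ['NONE', 'NONE', 'NONE']
NONE count = 3

Answer: 3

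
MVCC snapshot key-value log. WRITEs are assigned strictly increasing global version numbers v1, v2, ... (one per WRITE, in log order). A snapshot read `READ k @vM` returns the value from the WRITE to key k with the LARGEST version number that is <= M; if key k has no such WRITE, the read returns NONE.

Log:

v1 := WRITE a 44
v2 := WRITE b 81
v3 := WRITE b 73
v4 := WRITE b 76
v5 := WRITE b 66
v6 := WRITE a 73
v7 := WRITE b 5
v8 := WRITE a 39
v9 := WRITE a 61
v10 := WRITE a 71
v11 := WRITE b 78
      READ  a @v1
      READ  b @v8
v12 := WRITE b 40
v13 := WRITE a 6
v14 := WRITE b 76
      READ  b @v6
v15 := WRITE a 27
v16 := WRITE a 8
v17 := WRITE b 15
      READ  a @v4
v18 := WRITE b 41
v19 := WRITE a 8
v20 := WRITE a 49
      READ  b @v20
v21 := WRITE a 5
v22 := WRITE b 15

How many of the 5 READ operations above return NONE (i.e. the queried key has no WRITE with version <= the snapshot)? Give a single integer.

v1: WRITE a=44  (a history now [(1, 44)])
v2: WRITE b=81  (b history now [(2, 81)])
v3: WRITE b=73  (b history now [(2, 81), (3, 73)])
v4: WRITE b=76  (b history now [(2, 81), (3, 73), (4, 76)])
v5: WRITE b=66  (b history now [(2, 81), (3, 73), (4, 76), (5, 66)])
v6: WRITE a=73  (a history now [(1, 44), (6, 73)])
v7: WRITE b=5  (b history now [(2, 81), (3, 73), (4, 76), (5, 66), (7, 5)])
v8: WRITE a=39  (a history now [(1, 44), (6, 73), (8, 39)])
v9: WRITE a=61  (a history now [(1, 44), (6, 73), (8, 39), (9, 61)])
v10: WRITE a=71  (a history now [(1, 44), (6, 73), (8, 39), (9, 61), (10, 71)])
v11: WRITE b=78  (b history now [(2, 81), (3, 73), (4, 76), (5, 66), (7, 5), (11, 78)])
READ a @v1: history=[(1, 44), (6, 73), (8, 39), (9, 61), (10, 71)] -> pick v1 -> 44
READ b @v8: history=[(2, 81), (3, 73), (4, 76), (5, 66), (7, 5), (11, 78)] -> pick v7 -> 5
v12: WRITE b=40  (b history now [(2, 81), (3, 73), (4, 76), (5, 66), (7, 5), (11, 78), (12, 40)])
v13: WRITE a=6  (a history now [(1, 44), (6, 73), (8, 39), (9, 61), (10, 71), (13, 6)])
v14: WRITE b=76  (b history now [(2, 81), (3, 73), (4, 76), (5, 66), (7, 5), (11, 78), (12, 40), (14, 76)])
READ b @v6: history=[(2, 81), (3, 73), (4, 76), (5, 66), (7, 5), (11, 78), (12, 40), (14, 76)] -> pick v5 -> 66
v15: WRITE a=27  (a history now [(1, 44), (6, 73), (8, 39), (9, 61), (10, 71), (13, 6), (15, 27)])
v16: WRITE a=8  (a history now [(1, 44), (6, 73), (8, 39), (9, 61), (10, 71), (13, 6), (15, 27), (16, 8)])
v17: WRITE b=15  (b history now [(2, 81), (3, 73), (4, 76), (5, 66), (7, 5), (11, 78), (12, 40), (14, 76), (17, 15)])
READ a @v4: history=[(1, 44), (6, 73), (8, 39), (9, 61), (10, 71), (13, 6), (15, 27), (16, 8)] -> pick v1 -> 44
v18: WRITE b=41  (b history now [(2, 81), (3, 73), (4, 76), (5, 66), (7, 5), (11, 78), (12, 40), (14, 76), (17, 15), (18, 41)])
v19: WRITE a=8  (a history now [(1, 44), (6, 73), (8, 39), (9, 61), (10, 71), (13, 6), (15, 27), (16, 8), (19, 8)])
v20: WRITE a=49  (a history now [(1, 44), (6, 73), (8, 39), (9, 61), (10, 71), (13, 6), (15, 27), (16, 8), (19, 8), (20, 49)])
READ b @v20: history=[(2, 81), (3, 73), (4, 76), (5, 66), (7, 5), (11, 78), (12, 40), (14, 76), (17, 15), (18, 41)] -> pick v18 -> 41
v21: WRITE a=5  (a history now [(1, 44), (6, 73), (8, 39), (9, 61), (10, 71), (13, 6), (15, 27), (16, 8), (19, 8), (20, 49), (21, 5)])
v22: WRITE b=15  (b history now [(2, 81), (3, 73), (4, 76), (5, 66), (7, 5), (11, 78), (12, 40), (14, 76), (17, 15), (18, 41), (22, 15)])
Read results in order: ['44', '5', '66', '44', '41']
NONE count = 0

Answer: 0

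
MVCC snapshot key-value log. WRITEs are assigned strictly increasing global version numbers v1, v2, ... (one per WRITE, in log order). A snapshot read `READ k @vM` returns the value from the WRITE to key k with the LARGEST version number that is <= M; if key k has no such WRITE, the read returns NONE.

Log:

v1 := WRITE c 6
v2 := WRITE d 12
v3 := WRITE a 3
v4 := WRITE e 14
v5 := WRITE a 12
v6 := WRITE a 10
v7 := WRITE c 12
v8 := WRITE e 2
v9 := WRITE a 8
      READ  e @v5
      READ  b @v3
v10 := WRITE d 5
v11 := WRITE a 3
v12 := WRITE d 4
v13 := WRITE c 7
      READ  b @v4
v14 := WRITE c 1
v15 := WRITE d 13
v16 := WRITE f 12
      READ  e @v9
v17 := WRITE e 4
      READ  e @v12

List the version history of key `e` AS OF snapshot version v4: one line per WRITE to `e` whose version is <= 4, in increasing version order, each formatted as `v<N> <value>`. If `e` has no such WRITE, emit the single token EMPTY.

Answer: v4 14

Derivation:
Scan writes for key=e with version <= 4:
  v1 WRITE c 6 -> skip
  v2 WRITE d 12 -> skip
  v3 WRITE a 3 -> skip
  v4 WRITE e 14 -> keep
  v5 WRITE a 12 -> skip
  v6 WRITE a 10 -> skip
  v7 WRITE c 12 -> skip
  v8 WRITE e 2 -> drop (> snap)
  v9 WRITE a 8 -> skip
  v10 WRITE d 5 -> skip
  v11 WRITE a 3 -> skip
  v12 WRITE d 4 -> skip
  v13 WRITE c 7 -> skip
  v14 WRITE c 1 -> skip
  v15 WRITE d 13 -> skip
  v16 WRITE f 12 -> skip
  v17 WRITE e 4 -> drop (> snap)
Collected: [(4, 14)]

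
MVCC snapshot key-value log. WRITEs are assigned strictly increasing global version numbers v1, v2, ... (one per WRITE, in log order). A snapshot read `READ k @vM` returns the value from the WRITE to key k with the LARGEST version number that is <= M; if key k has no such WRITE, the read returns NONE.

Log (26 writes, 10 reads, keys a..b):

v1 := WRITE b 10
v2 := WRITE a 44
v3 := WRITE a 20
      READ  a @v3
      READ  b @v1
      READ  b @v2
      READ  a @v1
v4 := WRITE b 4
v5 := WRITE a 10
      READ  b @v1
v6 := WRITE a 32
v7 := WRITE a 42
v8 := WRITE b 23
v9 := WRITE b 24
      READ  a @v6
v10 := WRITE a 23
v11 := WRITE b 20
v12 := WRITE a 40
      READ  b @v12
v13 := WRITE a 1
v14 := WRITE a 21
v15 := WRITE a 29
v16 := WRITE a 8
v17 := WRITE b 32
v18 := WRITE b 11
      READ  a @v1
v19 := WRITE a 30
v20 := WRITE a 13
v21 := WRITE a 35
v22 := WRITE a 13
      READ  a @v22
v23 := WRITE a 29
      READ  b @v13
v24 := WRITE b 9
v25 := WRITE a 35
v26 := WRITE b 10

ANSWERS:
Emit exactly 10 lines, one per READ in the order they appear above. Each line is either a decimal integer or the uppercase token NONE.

Answer: 20
10
10
NONE
10
32
20
NONE
13
20

Derivation:
v1: WRITE b=10  (b history now [(1, 10)])
v2: WRITE a=44  (a history now [(2, 44)])
v3: WRITE a=20  (a history now [(2, 44), (3, 20)])
READ a @v3: history=[(2, 44), (3, 20)] -> pick v3 -> 20
READ b @v1: history=[(1, 10)] -> pick v1 -> 10
READ b @v2: history=[(1, 10)] -> pick v1 -> 10
READ a @v1: history=[(2, 44), (3, 20)] -> no version <= 1 -> NONE
v4: WRITE b=4  (b history now [(1, 10), (4, 4)])
v5: WRITE a=10  (a history now [(2, 44), (3, 20), (5, 10)])
READ b @v1: history=[(1, 10), (4, 4)] -> pick v1 -> 10
v6: WRITE a=32  (a history now [(2, 44), (3, 20), (5, 10), (6, 32)])
v7: WRITE a=42  (a history now [(2, 44), (3, 20), (5, 10), (6, 32), (7, 42)])
v8: WRITE b=23  (b history now [(1, 10), (4, 4), (8, 23)])
v9: WRITE b=24  (b history now [(1, 10), (4, 4), (8, 23), (9, 24)])
READ a @v6: history=[(2, 44), (3, 20), (5, 10), (6, 32), (7, 42)] -> pick v6 -> 32
v10: WRITE a=23  (a history now [(2, 44), (3, 20), (5, 10), (6, 32), (7, 42), (10, 23)])
v11: WRITE b=20  (b history now [(1, 10), (4, 4), (8, 23), (9, 24), (11, 20)])
v12: WRITE a=40  (a history now [(2, 44), (3, 20), (5, 10), (6, 32), (7, 42), (10, 23), (12, 40)])
READ b @v12: history=[(1, 10), (4, 4), (8, 23), (9, 24), (11, 20)] -> pick v11 -> 20
v13: WRITE a=1  (a history now [(2, 44), (3, 20), (5, 10), (6, 32), (7, 42), (10, 23), (12, 40), (13, 1)])
v14: WRITE a=21  (a history now [(2, 44), (3, 20), (5, 10), (6, 32), (7, 42), (10, 23), (12, 40), (13, 1), (14, 21)])
v15: WRITE a=29  (a history now [(2, 44), (3, 20), (5, 10), (6, 32), (7, 42), (10, 23), (12, 40), (13, 1), (14, 21), (15, 29)])
v16: WRITE a=8  (a history now [(2, 44), (3, 20), (5, 10), (6, 32), (7, 42), (10, 23), (12, 40), (13, 1), (14, 21), (15, 29), (16, 8)])
v17: WRITE b=32  (b history now [(1, 10), (4, 4), (8, 23), (9, 24), (11, 20), (17, 32)])
v18: WRITE b=11  (b history now [(1, 10), (4, 4), (8, 23), (9, 24), (11, 20), (17, 32), (18, 11)])
READ a @v1: history=[(2, 44), (3, 20), (5, 10), (6, 32), (7, 42), (10, 23), (12, 40), (13, 1), (14, 21), (15, 29), (16, 8)] -> no version <= 1 -> NONE
v19: WRITE a=30  (a history now [(2, 44), (3, 20), (5, 10), (6, 32), (7, 42), (10, 23), (12, 40), (13, 1), (14, 21), (15, 29), (16, 8), (19, 30)])
v20: WRITE a=13  (a history now [(2, 44), (3, 20), (5, 10), (6, 32), (7, 42), (10, 23), (12, 40), (13, 1), (14, 21), (15, 29), (16, 8), (19, 30), (20, 13)])
v21: WRITE a=35  (a history now [(2, 44), (3, 20), (5, 10), (6, 32), (7, 42), (10, 23), (12, 40), (13, 1), (14, 21), (15, 29), (16, 8), (19, 30), (20, 13), (21, 35)])
v22: WRITE a=13  (a history now [(2, 44), (3, 20), (5, 10), (6, 32), (7, 42), (10, 23), (12, 40), (13, 1), (14, 21), (15, 29), (16, 8), (19, 30), (20, 13), (21, 35), (22, 13)])
READ a @v22: history=[(2, 44), (3, 20), (5, 10), (6, 32), (7, 42), (10, 23), (12, 40), (13, 1), (14, 21), (15, 29), (16, 8), (19, 30), (20, 13), (21, 35), (22, 13)] -> pick v22 -> 13
v23: WRITE a=29  (a history now [(2, 44), (3, 20), (5, 10), (6, 32), (7, 42), (10, 23), (12, 40), (13, 1), (14, 21), (15, 29), (16, 8), (19, 30), (20, 13), (21, 35), (22, 13), (23, 29)])
READ b @v13: history=[(1, 10), (4, 4), (8, 23), (9, 24), (11, 20), (17, 32), (18, 11)] -> pick v11 -> 20
v24: WRITE b=9  (b history now [(1, 10), (4, 4), (8, 23), (9, 24), (11, 20), (17, 32), (18, 11), (24, 9)])
v25: WRITE a=35  (a history now [(2, 44), (3, 20), (5, 10), (6, 32), (7, 42), (10, 23), (12, 40), (13, 1), (14, 21), (15, 29), (16, 8), (19, 30), (20, 13), (21, 35), (22, 13), (23, 29), (25, 35)])
v26: WRITE b=10  (b history now [(1, 10), (4, 4), (8, 23), (9, 24), (11, 20), (17, 32), (18, 11), (24, 9), (26, 10)])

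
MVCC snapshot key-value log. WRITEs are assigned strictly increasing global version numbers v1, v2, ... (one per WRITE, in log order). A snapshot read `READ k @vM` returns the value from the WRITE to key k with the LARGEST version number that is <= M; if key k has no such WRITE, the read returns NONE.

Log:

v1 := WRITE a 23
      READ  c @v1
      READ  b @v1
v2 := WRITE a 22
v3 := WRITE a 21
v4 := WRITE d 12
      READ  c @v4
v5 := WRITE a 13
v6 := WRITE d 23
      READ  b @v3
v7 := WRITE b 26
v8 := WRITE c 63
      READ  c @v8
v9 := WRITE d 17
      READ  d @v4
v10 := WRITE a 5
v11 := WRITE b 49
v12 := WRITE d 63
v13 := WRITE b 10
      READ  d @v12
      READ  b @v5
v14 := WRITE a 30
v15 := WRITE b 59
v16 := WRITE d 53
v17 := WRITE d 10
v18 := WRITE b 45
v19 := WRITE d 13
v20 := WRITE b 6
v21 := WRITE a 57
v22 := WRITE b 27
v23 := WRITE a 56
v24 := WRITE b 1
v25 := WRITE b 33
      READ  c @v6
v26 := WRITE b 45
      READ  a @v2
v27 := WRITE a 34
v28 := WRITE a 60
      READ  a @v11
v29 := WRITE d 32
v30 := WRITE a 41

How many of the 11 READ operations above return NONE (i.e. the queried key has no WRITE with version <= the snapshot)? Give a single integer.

Answer: 6

Derivation:
v1: WRITE a=23  (a history now [(1, 23)])
READ c @v1: history=[] -> no version <= 1 -> NONE
READ b @v1: history=[] -> no version <= 1 -> NONE
v2: WRITE a=22  (a history now [(1, 23), (2, 22)])
v3: WRITE a=21  (a history now [(1, 23), (2, 22), (3, 21)])
v4: WRITE d=12  (d history now [(4, 12)])
READ c @v4: history=[] -> no version <= 4 -> NONE
v5: WRITE a=13  (a history now [(1, 23), (2, 22), (3, 21), (5, 13)])
v6: WRITE d=23  (d history now [(4, 12), (6, 23)])
READ b @v3: history=[] -> no version <= 3 -> NONE
v7: WRITE b=26  (b history now [(7, 26)])
v8: WRITE c=63  (c history now [(8, 63)])
READ c @v8: history=[(8, 63)] -> pick v8 -> 63
v9: WRITE d=17  (d history now [(4, 12), (6, 23), (9, 17)])
READ d @v4: history=[(4, 12), (6, 23), (9, 17)] -> pick v4 -> 12
v10: WRITE a=5  (a history now [(1, 23), (2, 22), (3, 21), (5, 13), (10, 5)])
v11: WRITE b=49  (b history now [(7, 26), (11, 49)])
v12: WRITE d=63  (d history now [(4, 12), (6, 23), (9, 17), (12, 63)])
v13: WRITE b=10  (b history now [(7, 26), (11, 49), (13, 10)])
READ d @v12: history=[(4, 12), (6, 23), (9, 17), (12, 63)] -> pick v12 -> 63
READ b @v5: history=[(7, 26), (11, 49), (13, 10)] -> no version <= 5 -> NONE
v14: WRITE a=30  (a history now [(1, 23), (2, 22), (3, 21), (5, 13), (10, 5), (14, 30)])
v15: WRITE b=59  (b history now [(7, 26), (11, 49), (13, 10), (15, 59)])
v16: WRITE d=53  (d history now [(4, 12), (6, 23), (9, 17), (12, 63), (16, 53)])
v17: WRITE d=10  (d history now [(4, 12), (6, 23), (9, 17), (12, 63), (16, 53), (17, 10)])
v18: WRITE b=45  (b history now [(7, 26), (11, 49), (13, 10), (15, 59), (18, 45)])
v19: WRITE d=13  (d history now [(4, 12), (6, 23), (9, 17), (12, 63), (16, 53), (17, 10), (19, 13)])
v20: WRITE b=6  (b history now [(7, 26), (11, 49), (13, 10), (15, 59), (18, 45), (20, 6)])
v21: WRITE a=57  (a history now [(1, 23), (2, 22), (3, 21), (5, 13), (10, 5), (14, 30), (21, 57)])
v22: WRITE b=27  (b history now [(7, 26), (11, 49), (13, 10), (15, 59), (18, 45), (20, 6), (22, 27)])
v23: WRITE a=56  (a history now [(1, 23), (2, 22), (3, 21), (5, 13), (10, 5), (14, 30), (21, 57), (23, 56)])
v24: WRITE b=1  (b history now [(7, 26), (11, 49), (13, 10), (15, 59), (18, 45), (20, 6), (22, 27), (24, 1)])
v25: WRITE b=33  (b history now [(7, 26), (11, 49), (13, 10), (15, 59), (18, 45), (20, 6), (22, 27), (24, 1), (25, 33)])
READ c @v6: history=[(8, 63)] -> no version <= 6 -> NONE
v26: WRITE b=45  (b history now [(7, 26), (11, 49), (13, 10), (15, 59), (18, 45), (20, 6), (22, 27), (24, 1), (25, 33), (26, 45)])
READ a @v2: history=[(1, 23), (2, 22), (3, 21), (5, 13), (10, 5), (14, 30), (21, 57), (23, 56)] -> pick v2 -> 22
v27: WRITE a=34  (a history now [(1, 23), (2, 22), (3, 21), (5, 13), (10, 5), (14, 30), (21, 57), (23, 56), (27, 34)])
v28: WRITE a=60  (a history now [(1, 23), (2, 22), (3, 21), (5, 13), (10, 5), (14, 30), (21, 57), (23, 56), (27, 34), (28, 60)])
READ a @v11: history=[(1, 23), (2, 22), (3, 21), (5, 13), (10, 5), (14, 30), (21, 57), (23, 56), (27, 34), (28, 60)] -> pick v10 -> 5
v29: WRITE d=32  (d history now [(4, 12), (6, 23), (9, 17), (12, 63), (16, 53), (17, 10), (19, 13), (29, 32)])
v30: WRITE a=41  (a history now [(1, 23), (2, 22), (3, 21), (5, 13), (10, 5), (14, 30), (21, 57), (23, 56), (27, 34), (28, 60), (30, 41)])
Read results in order: ['NONE', 'NONE', 'NONE', 'NONE', '63', '12', '63', 'NONE', 'NONE', '22', '5']
NONE count = 6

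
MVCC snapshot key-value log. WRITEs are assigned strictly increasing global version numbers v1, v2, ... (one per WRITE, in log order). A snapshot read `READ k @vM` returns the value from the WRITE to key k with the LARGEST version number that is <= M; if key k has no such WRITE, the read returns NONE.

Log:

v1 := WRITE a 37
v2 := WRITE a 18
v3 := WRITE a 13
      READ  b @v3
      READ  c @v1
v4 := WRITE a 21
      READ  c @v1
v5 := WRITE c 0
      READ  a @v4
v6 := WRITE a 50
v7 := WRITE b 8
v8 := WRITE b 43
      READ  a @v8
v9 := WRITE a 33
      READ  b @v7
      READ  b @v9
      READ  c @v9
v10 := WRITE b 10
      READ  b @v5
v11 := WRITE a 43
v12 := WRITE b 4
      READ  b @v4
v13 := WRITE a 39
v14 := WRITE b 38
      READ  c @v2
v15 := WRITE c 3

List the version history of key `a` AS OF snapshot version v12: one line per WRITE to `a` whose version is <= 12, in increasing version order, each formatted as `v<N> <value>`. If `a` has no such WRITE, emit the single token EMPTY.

Scan writes for key=a with version <= 12:
  v1 WRITE a 37 -> keep
  v2 WRITE a 18 -> keep
  v3 WRITE a 13 -> keep
  v4 WRITE a 21 -> keep
  v5 WRITE c 0 -> skip
  v6 WRITE a 50 -> keep
  v7 WRITE b 8 -> skip
  v8 WRITE b 43 -> skip
  v9 WRITE a 33 -> keep
  v10 WRITE b 10 -> skip
  v11 WRITE a 43 -> keep
  v12 WRITE b 4 -> skip
  v13 WRITE a 39 -> drop (> snap)
  v14 WRITE b 38 -> skip
  v15 WRITE c 3 -> skip
Collected: [(1, 37), (2, 18), (3, 13), (4, 21), (6, 50), (9, 33), (11, 43)]

Answer: v1 37
v2 18
v3 13
v4 21
v6 50
v9 33
v11 43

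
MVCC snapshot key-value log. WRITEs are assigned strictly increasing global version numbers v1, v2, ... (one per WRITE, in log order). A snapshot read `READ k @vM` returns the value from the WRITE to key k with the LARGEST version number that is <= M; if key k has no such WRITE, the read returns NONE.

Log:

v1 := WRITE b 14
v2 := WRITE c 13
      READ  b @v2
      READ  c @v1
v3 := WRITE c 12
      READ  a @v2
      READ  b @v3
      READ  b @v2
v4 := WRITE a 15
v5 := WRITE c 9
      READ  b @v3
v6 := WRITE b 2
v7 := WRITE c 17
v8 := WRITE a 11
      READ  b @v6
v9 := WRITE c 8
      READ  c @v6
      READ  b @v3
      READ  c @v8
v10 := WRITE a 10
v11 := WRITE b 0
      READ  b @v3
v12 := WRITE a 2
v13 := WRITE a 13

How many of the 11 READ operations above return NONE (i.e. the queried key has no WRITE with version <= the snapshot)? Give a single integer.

v1: WRITE b=14  (b history now [(1, 14)])
v2: WRITE c=13  (c history now [(2, 13)])
READ b @v2: history=[(1, 14)] -> pick v1 -> 14
READ c @v1: history=[(2, 13)] -> no version <= 1 -> NONE
v3: WRITE c=12  (c history now [(2, 13), (3, 12)])
READ a @v2: history=[] -> no version <= 2 -> NONE
READ b @v3: history=[(1, 14)] -> pick v1 -> 14
READ b @v2: history=[(1, 14)] -> pick v1 -> 14
v4: WRITE a=15  (a history now [(4, 15)])
v5: WRITE c=9  (c history now [(2, 13), (3, 12), (5, 9)])
READ b @v3: history=[(1, 14)] -> pick v1 -> 14
v6: WRITE b=2  (b history now [(1, 14), (6, 2)])
v7: WRITE c=17  (c history now [(2, 13), (3, 12), (5, 9), (7, 17)])
v8: WRITE a=11  (a history now [(4, 15), (8, 11)])
READ b @v6: history=[(1, 14), (6, 2)] -> pick v6 -> 2
v9: WRITE c=8  (c history now [(2, 13), (3, 12), (5, 9), (7, 17), (9, 8)])
READ c @v6: history=[(2, 13), (3, 12), (5, 9), (7, 17), (9, 8)] -> pick v5 -> 9
READ b @v3: history=[(1, 14), (6, 2)] -> pick v1 -> 14
READ c @v8: history=[(2, 13), (3, 12), (5, 9), (7, 17), (9, 8)] -> pick v7 -> 17
v10: WRITE a=10  (a history now [(4, 15), (8, 11), (10, 10)])
v11: WRITE b=0  (b history now [(1, 14), (6, 2), (11, 0)])
READ b @v3: history=[(1, 14), (6, 2), (11, 0)] -> pick v1 -> 14
v12: WRITE a=2  (a history now [(4, 15), (8, 11), (10, 10), (12, 2)])
v13: WRITE a=13  (a history now [(4, 15), (8, 11), (10, 10), (12, 2), (13, 13)])
Read results in order: ['14', 'NONE', 'NONE', '14', '14', '14', '2', '9', '14', '17', '14']
NONE count = 2

Answer: 2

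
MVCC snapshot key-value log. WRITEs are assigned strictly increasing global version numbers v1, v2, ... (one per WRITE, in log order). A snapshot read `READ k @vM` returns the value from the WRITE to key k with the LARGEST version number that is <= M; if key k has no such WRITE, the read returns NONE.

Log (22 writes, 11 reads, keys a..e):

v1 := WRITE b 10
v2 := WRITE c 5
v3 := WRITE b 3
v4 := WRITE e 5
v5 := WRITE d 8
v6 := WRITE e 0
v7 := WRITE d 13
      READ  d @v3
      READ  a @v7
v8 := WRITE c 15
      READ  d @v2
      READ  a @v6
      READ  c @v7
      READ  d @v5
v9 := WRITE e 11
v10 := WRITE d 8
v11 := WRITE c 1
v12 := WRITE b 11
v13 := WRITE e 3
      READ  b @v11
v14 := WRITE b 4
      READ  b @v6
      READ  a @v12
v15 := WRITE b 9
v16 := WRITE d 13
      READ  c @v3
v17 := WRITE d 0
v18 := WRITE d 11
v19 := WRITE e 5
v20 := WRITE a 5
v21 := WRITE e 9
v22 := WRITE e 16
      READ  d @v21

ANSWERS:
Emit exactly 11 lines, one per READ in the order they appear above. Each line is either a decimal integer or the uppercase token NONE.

Answer: NONE
NONE
NONE
NONE
5
8
3
3
NONE
5
11

Derivation:
v1: WRITE b=10  (b history now [(1, 10)])
v2: WRITE c=5  (c history now [(2, 5)])
v3: WRITE b=3  (b history now [(1, 10), (3, 3)])
v4: WRITE e=5  (e history now [(4, 5)])
v5: WRITE d=8  (d history now [(5, 8)])
v6: WRITE e=0  (e history now [(4, 5), (6, 0)])
v7: WRITE d=13  (d history now [(5, 8), (7, 13)])
READ d @v3: history=[(5, 8), (7, 13)] -> no version <= 3 -> NONE
READ a @v7: history=[] -> no version <= 7 -> NONE
v8: WRITE c=15  (c history now [(2, 5), (8, 15)])
READ d @v2: history=[(5, 8), (7, 13)] -> no version <= 2 -> NONE
READ a @v6: history=[] -> no version <= 6 -> NONE
READ c @v7: history=[(2, 5), (8, 15)] -> pick v2 -> 5
READ d @v5: history=[(5, 8), (7, 13)] -> pick v5 -> 8
v9: WRITE e=11  (e history now [(4, 5), (6, 0), (9, 11)])
v10: WRITE d=8  (d history now [(5, 8), (7, 13), (10, 8)])
v11: WRITE c=1  (c history now [(2, 5), (8, 15), (11, 1)])
v12: WRITE b=11  (b history now [(1, 10), (3, 3), (12, 11)])
v13: WRITE e=3  (e history now [(4, 5), (6, 0), (9, 11), (13, 3)])
READ b @v11: history=[(1, 10), (3, 3), (12, 11)] -> pick v3 -> 3
v14: WRITE b=4  (b history now [(1, 10), (3, 3), (12, 11), (14, 4)])
READ b @v6: history=[(1, 10), (3, 3), (12, 11), (14, 4)] -> pick v3 -> 3
READ a @v12: history=[] -> no version <= 12 -> NONE
v15: WRITE b=9  (b history now [(1, 10), (3, 3), (12, 11), (14, 4), (15, 9)])
v16: WRITE d=13  (d history now [(5, 8), (7, 13), (10, 8), (16, 13)])
READ c @v3: history=[(2, 5), (8, 15), (11, 1)] -> pick v2 -> 5
v17: WRITE d=0  (d history now [(5, 8), (7, 13), (10, 8), (16, 13), (17, 0)])
v18: WRITE d=11  (d history now [(5, 8), (7, 13), (10, 8), (16, 13), (17, 0), (18, 11)])
v19: WRITE e=5  (e history now [(4, 5), (6, 0), (9, 11), (13, 3), (19, 5)])
v20: WRITE a=5  (a history now [(20, 5)])
v21: WRITE e=9  (e history now [(4, 5), (6, 0), (9, 11), (13, 3), (19, 5), (21, 9)])
v22: WRITE e=16  (e history now [(4, 5), (6, 0), (9, 11), (13, 3), (19, 5), (21, 9), (22, 16)])
READ d @v21: history=[(5, 8), (7, 13), (10, 8), (16, 13), (17, 0), (18, 11)] -> pick v18 -> 11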